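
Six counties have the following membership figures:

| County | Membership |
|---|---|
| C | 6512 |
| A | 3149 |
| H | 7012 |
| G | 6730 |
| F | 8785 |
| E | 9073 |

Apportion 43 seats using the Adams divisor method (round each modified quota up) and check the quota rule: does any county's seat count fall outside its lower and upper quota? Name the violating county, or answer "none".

none

Standard quotas: C 6.786, A 3.282, H 7.308, G 7.014, F 9.155, E 9.455.
Adams allocation: C 7, A 4, H 7, G 7, F 9, E 9.
Every allocation lies between the lower and upper quota.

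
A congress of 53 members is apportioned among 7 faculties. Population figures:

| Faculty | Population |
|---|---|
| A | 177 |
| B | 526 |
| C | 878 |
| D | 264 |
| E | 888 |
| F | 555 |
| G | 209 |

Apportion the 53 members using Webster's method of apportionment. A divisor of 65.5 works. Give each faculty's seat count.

With modified divisor 65.5: modified quotas A 2.702, B 8.031, C 13.405, D 4.031, E 13.557, F 8.473, G 3.191.
Rounding to the nearest integer: A 3, B 8, C 13, D 4, E 14, F 8, G 3 (total 53).

A 3; B 8; C 13; D 4; E 14; F 8; G 3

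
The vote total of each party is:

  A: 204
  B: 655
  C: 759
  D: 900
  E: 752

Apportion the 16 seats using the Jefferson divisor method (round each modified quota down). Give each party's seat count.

A 1, B 3, C 4, D 4, E 4

Standard divisor 3270/16 ≈ 204.375; standard quotas: A 0.998, B 3.205, C 3.714, D 4.404, E 3.680.
Rounding down gives 0, 3, 3, 4, 3 = 13 seats, so the divisor must be adjusted.
With modified divisor 184: modified quotas A 1.109, B 3.560, C 4.125, D 4.891, E 4.087.
Rounding down: A 1, B 3, C 4, D 4, E 4 (total 16).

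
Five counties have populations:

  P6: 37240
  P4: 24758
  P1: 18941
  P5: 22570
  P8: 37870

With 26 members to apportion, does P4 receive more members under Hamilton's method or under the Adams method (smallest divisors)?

Hamilton

Hamilton: P6 7, P4 5, P1 3, P5 4, P8 7.
Adams: P6 7, P4 4, P1 4, P5 4, P8 7.
P4 gets 5 under Hamilton and 4 under Adams.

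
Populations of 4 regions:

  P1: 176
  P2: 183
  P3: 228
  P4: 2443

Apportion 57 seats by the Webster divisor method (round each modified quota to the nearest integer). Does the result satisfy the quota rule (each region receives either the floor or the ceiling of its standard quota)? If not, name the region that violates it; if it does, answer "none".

P4

Standard quotas: P1 3.311, P2 3.443, P3 4.289, P4 45.957.
Webster allocation: P1 3, P2 3, P3 4, P4 47.
P4 has quota 45.957 (lower 45, upper 46) but receives 47 — outside the quota interval.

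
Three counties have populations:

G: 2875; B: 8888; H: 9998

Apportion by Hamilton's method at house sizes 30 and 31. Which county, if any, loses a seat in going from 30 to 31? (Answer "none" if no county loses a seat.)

At 30 seats: G 4, B 12, H 14.
At 31 seats: G 4, B 13, H 14.
No county's allocation decreased.

none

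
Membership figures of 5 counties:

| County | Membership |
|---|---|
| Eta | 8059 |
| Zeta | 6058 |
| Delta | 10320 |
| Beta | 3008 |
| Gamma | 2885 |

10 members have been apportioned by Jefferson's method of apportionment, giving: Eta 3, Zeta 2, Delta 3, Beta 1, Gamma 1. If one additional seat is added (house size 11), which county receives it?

Delta

Priority for the next seat is population ÷ (current seats + 1).
Priorities: Eta 2014.750, Zeta 2019.333, Delta 2580.000, Beta 1504.000, Gamma 1442.500.
Highest priority: Delta.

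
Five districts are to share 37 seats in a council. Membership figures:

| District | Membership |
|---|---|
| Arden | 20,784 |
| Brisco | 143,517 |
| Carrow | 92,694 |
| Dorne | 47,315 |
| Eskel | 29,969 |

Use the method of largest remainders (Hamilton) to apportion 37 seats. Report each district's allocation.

Arden 2, Brisco 16, Carrow 10, Dorne 5, Eskel 4

Total 334279; standard divisor 334279/37 ≈ 9034.568.
Standard quotas: Arden 2.3005, Brisco 15.8853, Carrow 10.2599, Dorne 5.2371, Eskel 3.3171.
Lower quotas: Arden 2, Brisco 15, Carrow 10, Dorne 5, Eskel 3 (sum 35, leaving 2 seats).
Remainders in descending order: Brisco 0.8853, Eskel 0.3171, Arden 0.3005, Carrow 0.2599, Dorne 0.2371.
Largest remainders: Brisco, Eskel receive the extra seats.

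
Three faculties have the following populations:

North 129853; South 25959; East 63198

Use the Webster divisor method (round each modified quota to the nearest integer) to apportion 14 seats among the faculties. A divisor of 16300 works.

North 8, South 2, East 4

With modified divisor 16300: modified quotas North 7.966, South 1.593, East 3.877.
Rounding to the nearest integer: North 8, South 2, East 4 (total 14).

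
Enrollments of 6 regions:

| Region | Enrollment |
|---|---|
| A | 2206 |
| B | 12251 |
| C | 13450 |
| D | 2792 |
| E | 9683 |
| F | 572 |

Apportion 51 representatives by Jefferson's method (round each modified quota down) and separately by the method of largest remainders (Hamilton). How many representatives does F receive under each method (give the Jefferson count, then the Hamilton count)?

Jefferson: A 2, B 16, C 18, D 3, E 12, F 0.
Hamilton: A 3, B 15, C 17, D 3, E 12, F 1.
F gets 0 under Jefferson and 1 under Hamilton.

0 and 1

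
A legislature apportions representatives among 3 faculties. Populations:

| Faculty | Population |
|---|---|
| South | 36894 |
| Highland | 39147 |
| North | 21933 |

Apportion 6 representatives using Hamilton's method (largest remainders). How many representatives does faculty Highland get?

3

Standard divisor: 97974 ÷ 6 = 16329.
Standard quotas: South 2.2594, Highland 2.3974, North 1.3432.
Lower quotas: South 2, Highland 2, North 1 (sum 5, leaving 1 seat).
Remainders in descending order: Highland 0.3974, North 0.3432, South 0.2594.
Largest remainder: Highland receives the extra seat.
Highland receives 3.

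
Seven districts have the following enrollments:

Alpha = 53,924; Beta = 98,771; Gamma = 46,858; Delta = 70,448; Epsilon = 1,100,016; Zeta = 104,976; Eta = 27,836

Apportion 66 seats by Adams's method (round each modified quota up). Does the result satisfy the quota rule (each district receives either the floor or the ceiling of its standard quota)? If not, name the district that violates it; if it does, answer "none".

Epsilon

Standard quotas: Alpha 2.368, Beta 4.338, Gamma 2.058, Delta 3.094, Epsilon 48.310, Zeta 4.610, Eta 1.222.
Adams allocation: Alpha 3, Beta 5, Gamma 2, Delta 3, Epsilon 46, Zeta 5, Eta 2.
Epsilon has quota 48.310 (lower 48, upper 49) but receives 46 — outside the quota interval.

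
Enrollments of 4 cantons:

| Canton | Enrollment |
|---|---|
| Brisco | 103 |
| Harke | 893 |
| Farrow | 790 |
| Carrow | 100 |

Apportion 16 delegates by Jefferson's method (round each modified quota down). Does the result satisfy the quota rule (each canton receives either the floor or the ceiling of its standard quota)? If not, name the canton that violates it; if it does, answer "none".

Standard quotas: Brisco 0.874, Harke 7.576, Farrow 6.702, Carrow 0.848.
Jefferson allocation: Brisco 1, Harke 8, Farrow 7, Carrow 0.
Every allocation lies between the lower and upper quota.

none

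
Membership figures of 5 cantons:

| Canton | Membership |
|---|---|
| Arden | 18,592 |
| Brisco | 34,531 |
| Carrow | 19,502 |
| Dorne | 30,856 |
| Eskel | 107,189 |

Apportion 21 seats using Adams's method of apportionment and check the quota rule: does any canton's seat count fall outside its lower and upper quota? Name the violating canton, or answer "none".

none

Standard quotas: Arden 1.853, Brisco 3.442, Carrow 1.944, Dorne 3.076, Eskel 10.685.
Adams allocation: Arden 2, Brisco 4, Carrow 2, Dorne 3, Eskel 10.
Every allocation lies between the lower and upper quota.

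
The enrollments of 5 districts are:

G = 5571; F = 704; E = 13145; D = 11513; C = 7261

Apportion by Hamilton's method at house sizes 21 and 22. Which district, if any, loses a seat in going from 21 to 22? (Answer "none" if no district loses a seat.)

F

At 21 seats: G 3, F 1, E 7, D 6, C 4.
At 22 seats: G 3, F 0, E 8, D 7, C 4.
F drops from 1 to 0.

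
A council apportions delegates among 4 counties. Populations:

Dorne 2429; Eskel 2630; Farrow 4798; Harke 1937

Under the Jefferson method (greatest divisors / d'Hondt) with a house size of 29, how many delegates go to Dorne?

6

Standard divisor 11794/29 ≈ 406.69; standard quotas: Dorne 5.973, Eskel 6.467, Farrow 11.798, Harke 4.763.
Rounding down gives 5, 6, 11, 4 = 26 seats, so the divisor must be adjusted.
With modified divisor 380: modified quotas Dorne 6.392, Eskel 6.921, Farrow 12.626, Harke 5.097.
Rounding down: Dorne 6, Eskel 6, Farrow 12, Harke 5 (total 29).
Dorne receives 6.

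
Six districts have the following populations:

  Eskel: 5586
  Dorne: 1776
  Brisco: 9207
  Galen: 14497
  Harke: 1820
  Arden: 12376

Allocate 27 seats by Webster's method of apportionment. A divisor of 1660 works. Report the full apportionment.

Eskel: 3, Dorne: 1, Brisco: 6, Galen: 9, Harke: 1, Arden: 7

With modified divisor 1660: modified quotas Eskel 3.365, Dorne 1.070, Brisco 5.546, Galen 8.733, Harke 1.096, Arden 7.455.
Rounding to the nearest integer: Eskel 3, Dorne 1, Brisco 6, Galen 9, Harke 1, Arden 7 (total 27).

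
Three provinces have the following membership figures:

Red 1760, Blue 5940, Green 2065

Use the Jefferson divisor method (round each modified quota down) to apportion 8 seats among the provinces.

Red 1; Blue 5; Green 2

Standard divisor 9765/8 ≈ 1220.625; standard quotas: Red 1.442, Blue 4.866, Green 1.692.
Rounding down gives 1, 4, 1 = 6 seats, so the divisor must be adjusted.
With modified divisor 1000: modified quotas Red 1.760, Blue 5.940, Green 2.065.
Rounding down: Red 1, Blue 5, Green 2 (total 8).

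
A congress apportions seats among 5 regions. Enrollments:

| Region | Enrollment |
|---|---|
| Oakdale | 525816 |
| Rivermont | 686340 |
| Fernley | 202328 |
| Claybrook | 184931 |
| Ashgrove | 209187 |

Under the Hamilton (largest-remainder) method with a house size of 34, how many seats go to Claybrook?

3

Standard divisor: 1808602 ÷ 34 ≈ 53194.176.
Standard quotas: Oakdale 9.8848, Rivermont 12.9025, Fernley 3.8036, Claybrook 3.4765, Ashgrove 3.9325.
Lower quotas: Oakdale 9, Rivermont 12, Fernley 3, Claybrook 3, Ashgrove 3 (sum 30, leaving 4 seats).
Remainders in descending order: Ashgrove 0.9325, Rivermont 0.9025, Oakdale 0.8848, Fernley 0.8036, Claybrook 0.4765.
The surplus seats go to Ashgrove, Rivermont, Oakdale, Fernley.
Claybrook receives 3.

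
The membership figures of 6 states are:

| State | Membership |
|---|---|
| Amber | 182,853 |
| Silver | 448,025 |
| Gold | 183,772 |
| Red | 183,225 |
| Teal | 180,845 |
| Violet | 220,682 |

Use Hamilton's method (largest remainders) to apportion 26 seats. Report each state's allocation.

Amber=3, Silver=8, Gold=4, Red=4, Teal=3, Violet=4

Standard divisor: 1399402 ÷ 26 ≈ 53823.154.
Standard quotas: Amber 3.3973, Silver 8.3240, Gold 3.4144, Red 3.4042, Teal 3.3600, Violet 4.1001.
Lower quotas: Amber 3, Silver 8, Gold 3, Red 3, Teal 3, Violet 4 (sum 24, leaving 2 seats).
Remainders in descending order: Gold 0.4144, Red 0.4042, Amber 0.3973, Teal 0.3600, Silver 0.3240, Violet 0.1001.
The surplus seats go to Gold, Red.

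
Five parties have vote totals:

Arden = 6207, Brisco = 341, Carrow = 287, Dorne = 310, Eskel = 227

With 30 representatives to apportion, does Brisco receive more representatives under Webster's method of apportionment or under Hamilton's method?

Webster: Arden 26, Brisco 1, Carrow 1, Dorne 1, Eskel 1.
Hamilton: Arden 25, Brisco 2, Carrow 1, Dorne 1, Eskel 1.
Brisco gets 1 under Webster and 2 under Hamilton.

Hamilton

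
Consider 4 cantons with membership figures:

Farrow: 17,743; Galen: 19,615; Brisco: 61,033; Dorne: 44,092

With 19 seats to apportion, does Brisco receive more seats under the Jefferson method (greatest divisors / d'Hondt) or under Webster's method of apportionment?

Jefferson

Jefferson: Farrow 2, Galen 2, Brisco 9, Dorne 6.
Webster: Farrow 2, Galen 3, Brisco 8, Dorne 6.
Brisco gets 9 under Jefferson and 8 under Webster.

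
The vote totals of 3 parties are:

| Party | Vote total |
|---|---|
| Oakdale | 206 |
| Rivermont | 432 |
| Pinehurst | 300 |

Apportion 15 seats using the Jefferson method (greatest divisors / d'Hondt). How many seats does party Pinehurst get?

5

Standard divisor 938/15 ≈ 62.533; standard quotas: Oakdale 3.294, Rivermont 6.908, Pinehurst 4.797.
Rounding down gives 3, 6, 4 = 13 seats, so the divisor must be adjusted.
With modified divisor 57: modified quotas Oakdale 3.614, Rivermont 7.579, Pinehurst 5.263.
Rounding down: Oakdale 3, Rivermont 7, Pinehurst 5 (total 15).
Pinehurst receives 5.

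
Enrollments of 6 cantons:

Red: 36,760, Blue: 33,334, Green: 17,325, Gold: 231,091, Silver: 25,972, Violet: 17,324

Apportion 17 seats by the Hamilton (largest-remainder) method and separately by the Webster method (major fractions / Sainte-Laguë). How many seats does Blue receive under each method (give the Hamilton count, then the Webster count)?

Hamilton: Red 2, Blue 1, Green 1, Gold 11, Silver 1, Violet 1.
Webster: Red 2, Blue 2, Green 1, Gold 10, Silver 1, Violet 1.
Blue gets 1 under Hamilton and 2 under Webster.

1 and 2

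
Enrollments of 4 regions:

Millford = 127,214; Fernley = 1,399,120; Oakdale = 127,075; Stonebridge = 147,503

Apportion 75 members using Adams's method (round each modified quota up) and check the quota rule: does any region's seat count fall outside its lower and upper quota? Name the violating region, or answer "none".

Fernley

Standard quotas: Millford 5.298, Fernley 58.267, Oakdale 5.292, Stonebridge 6.143.
Adams allocation: Millford 6, Fernley 57, Oakdale 6, Stonebridge 6.
Fernley has quota 58.267 (lower 58, upper 59) but receives 57 — outside the quota interval.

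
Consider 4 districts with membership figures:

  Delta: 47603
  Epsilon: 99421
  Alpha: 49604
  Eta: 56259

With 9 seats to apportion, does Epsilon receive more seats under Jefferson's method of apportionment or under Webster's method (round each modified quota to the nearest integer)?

Jefferson: Delta 1, Epsilon 4, Alpha 2, Eta 2.
Webster: Delta 2, Epsilon 3, Alpha 2, Eta 2.
Epsilon gets 4 under Jefferson and 3 under Webster.

Jefferson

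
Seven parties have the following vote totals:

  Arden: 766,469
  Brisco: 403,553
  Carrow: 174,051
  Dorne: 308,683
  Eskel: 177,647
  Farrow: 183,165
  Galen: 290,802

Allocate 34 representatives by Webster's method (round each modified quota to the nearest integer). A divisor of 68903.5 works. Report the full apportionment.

Arden: 11, Brisco: 6, Carrow: 3, Dorne: 4, Eskel: 3, Farrow: 3, Galen: 4

With modified divisor 68903.5: modified quotas Arden 11.124, Brisco 5.857, Carrow 2.526, Dorne 4.480, Eskel 2.578, Farrow 2.658, Galen 4.220.
Rounding to the nearest integer: Arden 11, Brisco 6, Carrow 3, Dorne 4, Eskel 3, Farrow 3, Galen 4 (total 34).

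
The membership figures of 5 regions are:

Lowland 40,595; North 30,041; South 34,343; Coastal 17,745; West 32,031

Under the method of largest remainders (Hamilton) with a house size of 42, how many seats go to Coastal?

5

Total 154755; standard divisor 154755/42 ≈ 3684.643.
Standard quotas: Lowland 11.0174, North 8.1530, South 9.3206, Coastal 4.8159, West 8.6931.
Lower quotas: Lowland 11, North 8, South 9, Coastal 4, West 8 (sum 40, leaving 2 seats).
Remainders in descending order: Coastal 0.8159, West 0.6931, South 0.3206, North 0.1530, Lowland 0.0174.
Largest remainders: Coastal, West receive the extra seats.
Coastal receives 5.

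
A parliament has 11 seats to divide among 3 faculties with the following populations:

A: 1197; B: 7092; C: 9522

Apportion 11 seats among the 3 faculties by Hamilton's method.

A: 1, B: 4, C: 6

Standard divisor: 17811 ÷ 11 ≈ 1619.182.
Standard quotas: A 0.7393, B 4.3800, C 5.8807.
Lower quotas: A 0, B 4, C 5 (sum 9, leaving 2 seats).
Remainders in descending order: C 0.8807, A 0.7393, B 0.3800.
The surplus seats go to C, A.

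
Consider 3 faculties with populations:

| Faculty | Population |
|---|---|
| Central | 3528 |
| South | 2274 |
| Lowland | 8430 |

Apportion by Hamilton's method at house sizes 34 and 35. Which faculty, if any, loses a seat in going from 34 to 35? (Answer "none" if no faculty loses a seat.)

At 34 seats: Central 8, South 6, Lowland 20.
At 35 seats: Central 9, South 5, Lowland 21.
South drops from 6 to 5.

South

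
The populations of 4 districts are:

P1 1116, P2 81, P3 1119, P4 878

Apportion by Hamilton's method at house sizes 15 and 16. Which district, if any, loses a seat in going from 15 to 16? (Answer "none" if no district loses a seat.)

P2

At 15 seats: P1 5, P2 1, P3 5, P4 4.
At 16 seats: P1 6, P2 0, P3 6, P4 4.
P2 drops from 1 to 0.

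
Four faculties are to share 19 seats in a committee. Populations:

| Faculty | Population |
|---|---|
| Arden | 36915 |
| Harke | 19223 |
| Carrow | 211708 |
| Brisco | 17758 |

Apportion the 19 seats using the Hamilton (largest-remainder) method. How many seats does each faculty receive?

Total 285604; standard divisor 285604/19 ≈ 15031.789.
Standard quotas: Arden 2.4558, Harke 1.2788, Carrow 14.0840, Brisco 1.1814.
Lower quotas: Arden 2, Harke 1, Carrow 14, Brisco 1 (sum 18, leaving 1 seat).
Remainders in descending order: Arden 0.4558, Harke 0.2788, Brisco 0.1814, Carrow 0.0840.
The surplus seat goes to Arden.

Arden: 3; Harke: 1; Carrow: 14; Brisco: 1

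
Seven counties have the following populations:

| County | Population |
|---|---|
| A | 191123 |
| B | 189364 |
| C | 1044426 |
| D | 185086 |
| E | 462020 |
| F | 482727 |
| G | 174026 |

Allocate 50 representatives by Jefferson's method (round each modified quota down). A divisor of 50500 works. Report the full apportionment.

A 3, B 3, C 20, D 3, E 9, F 9, G 3

With modified divisor 50500: modified quotas A 3.785, B 3.750, C 20.682, D 3.665, E 9.149, F 9.559, G 3.446.
Rounding down: A 3, B 3, C 20, D 3, E 9, F 9, G 3 (total 50).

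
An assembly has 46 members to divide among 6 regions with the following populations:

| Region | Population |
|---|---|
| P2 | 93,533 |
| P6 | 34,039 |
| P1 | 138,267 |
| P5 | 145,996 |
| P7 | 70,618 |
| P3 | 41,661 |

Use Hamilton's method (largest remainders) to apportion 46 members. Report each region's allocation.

P2 8; P6 3; P1 12; P5 13; P7 6; P3 4

Total 524114; standard divisor 524114/46 ≈ 11393.783.
Standard quotas: P2 8.2091, P6 2.9875, P1 12.1353, P5 12.8137, P7 6.1979, P3 3.6565.
Lower quotas: P2 8, P6 2, P1 12, P5 12, P7 6, P3 3 (sum 43, leaving 3 seats).
Remainders in descending order: P6 0.9875, P5 0.8137, P3 0.6565, P2 0.2091, P7 0.1979, P1 0.1353.
Largest remainders: P6, P5, P3 receive the extra seats.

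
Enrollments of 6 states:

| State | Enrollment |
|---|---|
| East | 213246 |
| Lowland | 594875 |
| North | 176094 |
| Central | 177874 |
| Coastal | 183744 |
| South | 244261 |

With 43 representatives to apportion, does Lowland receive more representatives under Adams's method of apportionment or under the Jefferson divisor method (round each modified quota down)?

Adams: East 6, Lowland 15, North 5, Central 5, Coastal 5, South 7.
Jefferson: East 6, Lowland 16, North 5, Central 5, Coastal 5, South 6.
Lowland gets 15 under Adams and 16 under Jefferson.

Jefferson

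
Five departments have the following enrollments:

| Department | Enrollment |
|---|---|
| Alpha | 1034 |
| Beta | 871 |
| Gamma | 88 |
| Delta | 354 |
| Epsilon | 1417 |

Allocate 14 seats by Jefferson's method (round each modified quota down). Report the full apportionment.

Standard divisor 3764/14 ≈ 268.857; standard quotas: Alpha 3.846, Beta 3.240, Gamma 0.327, Delta 1.317, Epsilon 5.270.
Rounding down gives 3, 3, 0, 1, 5 = 12 seats, so the divisor must be adjusted.
With modified divisor 230: modified quotas Alpha 4.496, Beta 3.787, Gamma 0.383, Delta 1.539, Epsilon 6.161.
Rounding down: Alpha 4, Beta 3, Gamma 0, Delta 1, Epsilon 6 (total 14).

Alpha 4, Beta 3, Gamma 0, Delta 1, Epsilon 6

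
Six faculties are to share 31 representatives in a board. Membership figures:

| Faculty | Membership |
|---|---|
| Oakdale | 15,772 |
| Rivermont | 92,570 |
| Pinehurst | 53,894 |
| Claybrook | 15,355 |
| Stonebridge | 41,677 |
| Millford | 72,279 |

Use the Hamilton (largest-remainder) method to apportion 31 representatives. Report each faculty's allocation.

Total 291547; standard divisor 291547/31 ≈ 9404.742.
Standard quotas: Oakdale 1.6770, Rivermont 9.8429, Pinehurst 5.7305, Claybrook 1.6327, Stonebridge 4.4315, Millford 7.6854.
Lower quotas: Oakdale 1, Rivermont 9, Pinehurst 5, Claybrook 1, Stonebridge 4, Millford 7 (sum 27, leaving 4 seats).
Remainders in descending order: Rivermont 0.8429, Pinehurst 0.7305, Millford 0.6854, Oakdale 0.6770, Claybrook 0.6327, Stonebridge 0.4315.
The surplus seats go to Rivermont, Pinehurst, Millford, Oakdale.

Oakdale 2; Rivermont 10; Pinehurst 6; Claybrook 1; Stonebridge 4; Millford 8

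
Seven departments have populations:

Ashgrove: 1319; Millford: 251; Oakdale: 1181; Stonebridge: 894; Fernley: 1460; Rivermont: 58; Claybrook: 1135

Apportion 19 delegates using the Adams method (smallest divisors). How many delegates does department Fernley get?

Standard divisor 6298/19 ≈ 331.474; standard quotas: Ashgrove 3.979, Millford 0.757, Oakdale 3.563, Stonebridge 2.697, Fernley 4.405, Rivermont 0.175, Claybrook 3.424.
Rounding up gives 4, 1, 4, 3, 5, 1, 4 = 22 seats, so the divisor must be adjusted.
With modified divisor 400: modified quotas Ashgrove 3.297, Millford 0.627, Oakdale 2.953, Stonebridge 2.235, Fernley 3.650, Rivermont 0.145, Claybrook 2.837.
Rounding up: Ashgrove 4, Millford 1, Oakdale 3, Stonebridge 3, Fernley 4, Rivermont 1, Claybrook 3 (total 19).
Fernley receives 4.

4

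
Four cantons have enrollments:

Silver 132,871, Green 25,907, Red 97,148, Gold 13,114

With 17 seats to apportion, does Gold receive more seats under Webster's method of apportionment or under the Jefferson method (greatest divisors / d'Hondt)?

Webster: Silver 8, Green 2, Red 6, Gold 1.
Jefferson: Silver 9, Green 1, Red 7, Gold 0.
Gold gets 1 under Webster and 0 under Jefferson.

Webster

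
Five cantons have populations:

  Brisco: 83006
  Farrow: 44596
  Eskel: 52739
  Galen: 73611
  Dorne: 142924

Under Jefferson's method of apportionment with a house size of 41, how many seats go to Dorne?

15

Standard divisor 396876/41 ≈ 9679.902; standard quotas: Brisco 8.575, Farrow 4.607, Eskel 5.448, Galen 7.605, Dorne 14.765.
Rounding down gives 8, 4, 5, 7, 14 = 38 seats, so the divisor must be adjusted.
With modified divisor 9100: modified quotas Brisco 9.122, Farrow 4.901, Eskel 5.795, Galen 8.089, Dorne 15.706.
Rounding down: Brisco 9, Farrow 4, Eskel 5, Galen 8, Dorne 15 (total 41).
Dorne receives 15.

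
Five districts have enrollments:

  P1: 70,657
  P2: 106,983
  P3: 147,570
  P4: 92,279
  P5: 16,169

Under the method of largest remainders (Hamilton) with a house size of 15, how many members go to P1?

The standard divisor is 433658/15 ≈ 28910.533.
Standard quotas: P1 2.4440, P2 3.7005, P3 5.1044, P4 3.1919, P5 0.5593.
Lower quotas: P1 2, P2 3, P3 5, P4 3, P5 0 (sum 13, leaving 2 seats).
Remainders in descending order: P2 0.7005, P5 0.5593, P1 0.4440, P4 0.1919, P3 0.1044.
Largest remainders: P2, P5 receive the extra seats.
P1 receives 2.

2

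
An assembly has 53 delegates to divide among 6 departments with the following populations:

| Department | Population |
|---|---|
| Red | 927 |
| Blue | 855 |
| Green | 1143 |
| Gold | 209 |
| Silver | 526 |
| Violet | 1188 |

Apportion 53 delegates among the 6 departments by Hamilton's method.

The standard divisor is 4848/53 ≈ 91.472.
Standard quotas: Red 10.134, Blue 9.347, Green 12.496, Gold 2.285, Silver 5.750, Violet 12.988.
Lower quotas: Red 10, Blue 9, Green 12, Gold 2, Silver 5, Violet 12 (sum 50, leaving 3 seats).
Remainders in descending order: Violet 0.988, Silver 0.750, Green 0.496, Blue 0.347, Gold 0.285, Red 0.134.
The surplus seats go to Violet, Silver, Green.

Red 10, Blue 9, Green 13, Gold 2, Silver 6, Violet 13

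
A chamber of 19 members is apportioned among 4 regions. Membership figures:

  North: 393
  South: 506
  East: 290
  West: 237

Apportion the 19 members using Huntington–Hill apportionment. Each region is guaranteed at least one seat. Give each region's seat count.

North=5, South=7, East=4, West=3

With divisor 75: modified quotas North 5.240, South 6.747, East 3.867, West 3.160.
Geometric-mean thresholds: North √(5·6)=5.477, South √(6·7)=6.481, East √(3·4)=3.464, West √(3·4)=3.464.
Each quota rounded against its threshold gives North 5, South 7, East 4, West 3 (total 19).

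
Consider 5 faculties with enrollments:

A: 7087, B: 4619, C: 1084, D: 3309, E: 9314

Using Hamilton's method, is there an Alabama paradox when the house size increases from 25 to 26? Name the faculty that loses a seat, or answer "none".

At 25 seats: A 7, B 5, C 1, D 3, E 9.
At 26 seats: A 7, B 5, C 1, D 3, E 10.
No faculty's allocation decreased.

none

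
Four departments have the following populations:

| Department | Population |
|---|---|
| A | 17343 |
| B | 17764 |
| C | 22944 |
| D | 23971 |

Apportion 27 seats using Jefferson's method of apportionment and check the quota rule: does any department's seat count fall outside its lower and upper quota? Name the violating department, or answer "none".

Standard quotas: A 5.709, B 5.848, C 7.553, D 7.891.
Jefferson allocation: A 6, B 6, C 7, D 8.
Every allocation lies between the lower and upper quota.

none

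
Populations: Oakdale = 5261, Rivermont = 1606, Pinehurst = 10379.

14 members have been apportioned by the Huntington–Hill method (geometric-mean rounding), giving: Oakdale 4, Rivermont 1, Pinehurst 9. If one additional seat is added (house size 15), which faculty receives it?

Oakdale

Priority for the next seat is population ÷ (√(s·(s+1))).
Priorities: Oakdale 1176.395, Rivermont 1135.613, Pinehurst 1094.043.
Highest priority: Oakdale.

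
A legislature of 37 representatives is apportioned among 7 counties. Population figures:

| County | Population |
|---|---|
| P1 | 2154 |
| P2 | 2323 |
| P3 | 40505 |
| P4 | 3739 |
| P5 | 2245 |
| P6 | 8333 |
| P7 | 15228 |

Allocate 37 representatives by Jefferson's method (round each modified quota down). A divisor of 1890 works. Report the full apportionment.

With modified divisor 1890: modified quotas P1 1.140, P2 1.229, P3 21.431, P4 1.978, P5 1.188, P6 4.409, P7 8.057.
Rounding down: P1 1, P2 1, P3 21, P4 1, P5 1, P6 4, P7 8 (total 37).

P1=1, P2=1, P3=21, P4=1, P5=1, P6=4, P7=8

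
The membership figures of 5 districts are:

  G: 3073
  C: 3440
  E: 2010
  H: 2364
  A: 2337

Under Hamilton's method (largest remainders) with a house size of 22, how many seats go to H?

The standard divisor is 13224/22 ≈ 601.091.
Standard quotas: G 5.112, C 5.723, E 3.344, H 3.933, A 3.888.
Lower quotas: G 5, C 5, E 3, H 3, A 3 (sum 19, leaving 3 seats).
Remainders in descending order: H 0.933, A 0.888, C 0.723, E 0.344, G 0.112.
Largest remainders: H, A, C receive the extra seats.
H receives 4.

4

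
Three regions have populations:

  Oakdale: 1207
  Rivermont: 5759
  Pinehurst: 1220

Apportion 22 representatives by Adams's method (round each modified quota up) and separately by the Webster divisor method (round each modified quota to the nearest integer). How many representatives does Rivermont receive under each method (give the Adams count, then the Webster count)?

Adams: Oakdale 3, Rivermont 15, Pinehurst 4.
Webster: Oakdale 3, Rivermont 16, Pinehurst 3.
Rivermont gets 15 under Adams and 16 under Webster.

15 and 16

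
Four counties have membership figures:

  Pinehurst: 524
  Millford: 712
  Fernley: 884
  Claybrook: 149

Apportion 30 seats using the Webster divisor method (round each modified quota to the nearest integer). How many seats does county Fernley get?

Standard divisor 2269/30 ≈ 75.633; standard quotas: Pinehurst 6.928, Millford 9.414, Fernley 11.688, Claybrook 1.970.
Rounding to the nearest integer gives Pinehurst 7, Millford 9, Fernley 12, Claybrook 2 — total 30, matching the house size, so no adjustment is needed.
Fernley receives 12.

12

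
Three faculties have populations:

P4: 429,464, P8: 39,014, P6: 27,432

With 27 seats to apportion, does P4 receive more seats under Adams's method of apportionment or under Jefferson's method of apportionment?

Jefferson

Adams: P4 23, P8 2, P6 2.
Jefferson: P4 24, P8 2, P6 1.
P4 gets 23 under Adams and 24 under Jefferson.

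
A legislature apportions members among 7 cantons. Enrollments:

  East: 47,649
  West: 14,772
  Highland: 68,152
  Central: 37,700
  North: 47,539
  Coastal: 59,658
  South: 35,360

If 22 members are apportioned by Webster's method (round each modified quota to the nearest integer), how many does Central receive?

Standard divisor 310830/22 ≈ 14128.636; standard quotas: East 3.373, West 1.046, Highland 4.824, Central 2.668, North 3.365, Coastal 4.222, South 2.503.
Rounding to the nearest integer gives East 3, West 1, Highland 5, Central 3, North 3, Coastal 4, South 3 — total 22, matching the house size, so no adjustment is needed.
Central receives 3.

3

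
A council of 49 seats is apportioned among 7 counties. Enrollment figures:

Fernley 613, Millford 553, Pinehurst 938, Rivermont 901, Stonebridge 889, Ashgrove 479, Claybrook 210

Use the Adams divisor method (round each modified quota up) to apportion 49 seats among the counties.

Standard divisor 4583/49 ≈ 93.531; standard quotas: Fernley 6.554, Millford 5.913, Pinehurst 10.029, Rivermont 9.633, Stonebridge 9.505, Ashgrove 5.121, Claybrook 2.245.
Rounding up gives 7, 6, 11, 10, 10, 6, 3 = 53 seats, so the divisor must be adjusted.
With modified divisor 101: modified quotas Fernley 6.069, Millford 5.475, Pinehurst 9.287, Rivermont 8.921, Stonebridge 8.802, Ashgrove 4.743, Claybrook 2.079.
Rounding up: Fernley 7, Millford 6, Pinehurst 10, Rivermont 9, Stonebridge 9, Ashgrove 5, Claybrook 3 (total 49).

Fernley=7, Millford=6, Pinehurst=10, Rivermont=9, Stonebridge=9, Ashgrove=5, Claybrook=3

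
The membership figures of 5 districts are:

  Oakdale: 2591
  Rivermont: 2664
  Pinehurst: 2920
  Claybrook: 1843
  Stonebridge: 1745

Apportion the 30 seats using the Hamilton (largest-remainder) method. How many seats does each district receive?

Oakdale: 7, Rivermont: 7, Pinehurst: 7, Claybrook: 5, Stonebridge: 4

The standard divisor is 11763/30 ≈ 392.1.
Standard quotas: Oakdale 6.608, Rivermont 6.794, Pinehurst 7.447, Claybrook 4.700, Stonebridge 4.450.
Lower quotas: Oakdale 6, Rivermont 6, Pinehurst 7, Claybrook 4, Stonebridge 4 (sum 27, leaving 3 seats).
Remainders in descending order: Rivermont 0.794, Claybrook 0.700, Oakdale 0.608, Stonebridge 0.450, Pinehurst 0.447.
The surplus seats go to Rivermont, Claybrook, Oakdale.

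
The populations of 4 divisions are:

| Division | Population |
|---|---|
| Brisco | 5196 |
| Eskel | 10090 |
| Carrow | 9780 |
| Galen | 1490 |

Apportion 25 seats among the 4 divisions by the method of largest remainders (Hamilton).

Brisco 5; Eskel 10; Carrow 9; Galen 1

The standard divisor is 26556/25 ≈ 1062.24.
Standard quotas: Brisco 4.8915, Eskel 9.4988, Carrow 9.2070, Galen 1.4027.
Lower quotas: Brisco 4, Eskel 9, Carrow 9, Galen 1 (sum 23, leaving 2 seats).
Remainders in descending order: Brisco 0.8915, Eskel 0.4988, Galen 0.4027, Carrow 0.2070.
Largest remainders: Brisco, Eskel receive the extra seats.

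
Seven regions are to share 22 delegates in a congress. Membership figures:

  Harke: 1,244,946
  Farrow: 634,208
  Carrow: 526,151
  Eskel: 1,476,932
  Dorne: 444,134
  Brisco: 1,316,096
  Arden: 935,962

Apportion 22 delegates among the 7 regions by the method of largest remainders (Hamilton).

Standard divisor: 6578429 ÷ 22 ≈ 299019.5.
Standard quotas: Harke 4.1634, Farrow 2.1210, Carrow 1.7596, Eskel 4.9392, Dorne 1.4853, Brisco 4.4014, Arden 3.1301.
Lower quotas: Harke 4, Farrow 2, Carrow 1, Eskel 4, Dorne 1, Brisco 4, Arden 3 (sum 19, leaving 3 seats).
Remainders in descending order: Eskel 0.9392, Carrow 0.7596, Dorne 0.4853, Brisco 0.4014, Harke 0.1634, Arden 0.1301, Farrow 0.1210.
Largest remainders: Eskel, Carrow, Dorne receive the extra seats.

Harke=4, Farrow=2, Carrow=2, Eskel=5, Dorne=2, Brisco=4, Arden=3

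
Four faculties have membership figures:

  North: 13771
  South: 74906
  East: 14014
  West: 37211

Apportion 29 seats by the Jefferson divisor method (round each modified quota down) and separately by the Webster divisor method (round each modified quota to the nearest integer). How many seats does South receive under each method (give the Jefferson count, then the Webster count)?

Jefferson: North 2, South 16, East 3, West 8.
Webster: North 3, South 15, East 3, West 8.
South gets 16 under Jefferson and 15 under Webster.

16 and 15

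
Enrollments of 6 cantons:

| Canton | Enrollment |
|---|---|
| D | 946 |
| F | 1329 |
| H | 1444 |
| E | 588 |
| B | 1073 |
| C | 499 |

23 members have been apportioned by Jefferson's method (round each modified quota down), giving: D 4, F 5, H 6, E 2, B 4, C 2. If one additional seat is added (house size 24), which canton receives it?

F

Priority for the next seat is population ÷ (current seats + 1).
Priorities: D 189.200, F 221.500, H 206.286, E 196.000, B 214.600, C 166.333.
Highest priority: F.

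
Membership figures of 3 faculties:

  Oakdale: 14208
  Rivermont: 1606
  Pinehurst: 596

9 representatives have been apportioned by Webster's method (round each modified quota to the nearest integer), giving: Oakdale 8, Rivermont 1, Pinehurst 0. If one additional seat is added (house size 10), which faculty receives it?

Priority for the next seat is population ÷ (current seats + 0.5).
Priorities: Oakdale 1671.529, Rivermont 1070.667, Pinehurst 1192.000.
Highest priority: Oakdale.

Oakdale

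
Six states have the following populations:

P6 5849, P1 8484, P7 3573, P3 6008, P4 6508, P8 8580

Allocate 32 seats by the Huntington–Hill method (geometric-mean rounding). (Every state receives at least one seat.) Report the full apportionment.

With divisor 1248: modified quotas P6 4.687, P1 6.798, P7 2.863, P3 4.814, P4 5.215, P8 6.875.
Geometric-mean thresholds: P6 √(4·5)=4.472, P1 √(6·7)=6.481, P7 √(2·3)=2.449, P3 √(4·5)=4.472, P4 √(5·6)=5.477, P8 √(6·7)=6.481.
Each quota rounded against its threshold gives P6 5, P1 7, P7 3, P3 5, P4 5, P8 7 (total 32).

P6: 5, P1: 7, P7: 3, P3: 5, P4: 5, P8: 7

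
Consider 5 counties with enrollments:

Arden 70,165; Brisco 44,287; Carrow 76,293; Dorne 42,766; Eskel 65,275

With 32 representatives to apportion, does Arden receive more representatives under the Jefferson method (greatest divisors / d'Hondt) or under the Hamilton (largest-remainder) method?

Jefferson: Arden 8, Brisco 5, Carrow 8, Dorne 4, Eskel 7.
Hamilton: Arden 7, Brisco 5, Carrow 8, Dorne 5, Eskel 7.
Arden gets 8 under Jefferson and 7 under Hamilton.

Jefferson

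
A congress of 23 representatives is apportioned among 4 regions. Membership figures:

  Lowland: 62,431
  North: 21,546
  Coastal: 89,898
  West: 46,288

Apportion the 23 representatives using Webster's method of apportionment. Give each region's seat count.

Standard divisor 220163/23 ≈ 9572.304; standard quotas: Lowland 6.522, North 2.251, Coastal 9.391, West 4.836.
Rounding to the nearest integer gives Lowland 7, North 2, Coastal 9, West 5 — total 23, matching the house size, so no adjustment is needed.

Lowland: 7; North: 2; Coastal: 9; West: 5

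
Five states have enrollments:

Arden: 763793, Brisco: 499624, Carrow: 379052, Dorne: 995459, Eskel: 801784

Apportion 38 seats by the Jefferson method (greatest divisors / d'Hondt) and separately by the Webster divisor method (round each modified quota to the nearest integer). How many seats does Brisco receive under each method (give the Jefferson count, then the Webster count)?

Jefferson: Arden 9, Brisco 5, Carrow 4, Dorne 11, Eskel 9.
Webster: Arden 8, Brisco 6, Carrow 4, Dorne 11, Eskel 9.
Brisco gets 5 under Jefferson and 6 under Webster.

5 and 6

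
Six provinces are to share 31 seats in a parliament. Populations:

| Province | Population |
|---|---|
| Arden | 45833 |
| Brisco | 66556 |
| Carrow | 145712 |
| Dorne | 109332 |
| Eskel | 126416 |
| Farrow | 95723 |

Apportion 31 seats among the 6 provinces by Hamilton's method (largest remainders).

Arden=2, Brisco=3, Carrow=8, Dorne=6, Eskel=7, Farrow=5

The standard divisor is 589572/31 ≈ 19018.452.
Standard quotas: Arden 2.4099, Brisco 3.4995, Carrow 7.6616, Dorne 5.7487, Eskel 6.6470, Farrow 5.0332.
Lower quotas: Arden 2, Brisco 3, Carrow 7, Dorne 5, Eskel 6, Farrow 5 (sum 28, leaving 3 seats).
Remainders in descending order: Dorne 0.7487, Carrow 0.6616, Eskel 0.6470, Brisco 0.4995, Arden 0.4099, Farrow 0.0332.
The surplus seats go to Dorne, Carrow, Eskel.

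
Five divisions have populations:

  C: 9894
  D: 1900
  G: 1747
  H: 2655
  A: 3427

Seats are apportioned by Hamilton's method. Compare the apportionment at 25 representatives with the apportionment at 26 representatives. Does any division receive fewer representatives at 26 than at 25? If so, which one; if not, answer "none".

D

At 25 seats: C 13, D 3, G 2, H 3, A 4.
At 26 seats: C 13, D 2, G 2, H 4, A 5.
D drops from 3 to 2.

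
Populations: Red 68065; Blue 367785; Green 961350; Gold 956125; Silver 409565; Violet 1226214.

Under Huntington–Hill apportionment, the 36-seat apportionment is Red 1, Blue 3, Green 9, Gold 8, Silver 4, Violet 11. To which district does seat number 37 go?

Gold

Priority for the next seat is population ÷ (√(s·(s+1))).
Priorities: Red 48129.223, Blue 106170.384, Green 101335.188, Gold 112680.412, Silver 91581.518, Violet 106728.229.
Highest priority: Gold.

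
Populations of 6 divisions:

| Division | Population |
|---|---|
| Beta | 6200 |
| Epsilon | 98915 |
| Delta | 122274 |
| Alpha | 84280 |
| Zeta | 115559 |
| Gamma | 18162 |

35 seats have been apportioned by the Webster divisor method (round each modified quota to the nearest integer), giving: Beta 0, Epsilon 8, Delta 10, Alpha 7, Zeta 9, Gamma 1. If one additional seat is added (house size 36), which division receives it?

Priority for the next seat is population ÷ (current seats + 0.5).
Priorities: Beta 12400.000, Epsilon 11637.059, Delta 11645.143, Alpha 11237.333, Zeta 12164.105, Gamma 12108.000.
Highest priority: Beta.

Beta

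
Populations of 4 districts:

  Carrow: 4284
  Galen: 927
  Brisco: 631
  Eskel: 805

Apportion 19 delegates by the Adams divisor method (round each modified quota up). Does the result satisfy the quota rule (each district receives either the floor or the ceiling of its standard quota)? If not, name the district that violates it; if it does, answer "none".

Carrow

Standard quotas: Carrow 12.246, Galen 2.650, Brisco 1.804, Eskel 2.301.
Adams allocation: Carrow 11, Galen 3, Brisco 2, Eskel 3.
Carrow has quota 12.246 (lower 12, upper 13) but receives 11 — outside the quota interval.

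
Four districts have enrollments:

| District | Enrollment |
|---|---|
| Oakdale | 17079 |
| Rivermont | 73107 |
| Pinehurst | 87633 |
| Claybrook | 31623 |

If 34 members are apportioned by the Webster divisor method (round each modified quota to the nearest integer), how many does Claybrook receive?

Standard divisor 209442/34 ≈ 6160.059; standard quotas: Oakdale 2.773, Rivermont 11.868, Pinehurst 14.226, Claybrook 5.134.
Rounding to the nearest integer gives Oakdale 3, Rivermont 12, Pinehurst 14, Claybrook 5 — total 34, matching the house size, so no adjustment is needed.
Claybrook receives 5.

5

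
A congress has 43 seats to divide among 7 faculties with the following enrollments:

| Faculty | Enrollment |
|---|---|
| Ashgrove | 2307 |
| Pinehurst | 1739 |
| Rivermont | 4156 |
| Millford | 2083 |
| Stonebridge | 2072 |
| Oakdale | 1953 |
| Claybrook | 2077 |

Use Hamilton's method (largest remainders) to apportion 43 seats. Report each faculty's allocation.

Ashgrove 6, Pinehurst 5, Rivermont 11, Millford 6, Stonebridge 5, Oakdale 5, Claybrook 5

Standard divisor: 16387 ÷ 43 ≈ 381.093.
Standard quotas: Ashgrove 6.054, Pinehurst 4.563, Rivermont 10.905, Millford 5.466, Stonebridge 5.437, Oakdale 5.125, Claybrook 5.450.
Lower quotas: Ashgrove 6, Pinehurst 4, Rivermont 10, Millford 5, Stonebridge 5, Oakdale 5, Claybrook 5 (sum 40, leaving 3 seats).
Remainders in descending order: Rivermont 0.905, Pinehurst 0.563, Millford 0.466, Claybrook 0.450, Stonebridge 0.437, Oakdale 0.125, Ashgrove 0.054.
Largest remainders: Rivermont, Pinehurst, Millford receive the extra seats.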